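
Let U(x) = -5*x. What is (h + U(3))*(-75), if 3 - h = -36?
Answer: -1800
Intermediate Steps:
h = 39 (h = 3 - 1*(-36) = 3 + 36 = 39)
(h + U(3))*(-75) = (39 - 5*3)*(-75) = (39 - 15)*(-75) = 24*(-75) = -1800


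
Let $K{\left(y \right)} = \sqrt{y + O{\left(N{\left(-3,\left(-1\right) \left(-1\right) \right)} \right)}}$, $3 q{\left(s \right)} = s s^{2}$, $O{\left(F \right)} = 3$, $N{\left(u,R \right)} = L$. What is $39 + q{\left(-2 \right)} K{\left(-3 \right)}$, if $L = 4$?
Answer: $39$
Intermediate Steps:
$N{\left(u,R \right)} = 4$
$q{\left(s \right)} = \frac{s^{3}}{3}$ ($q{\left(s \right)} = \frac{s s^{2}}{3} = \frac{s^{3}}{3}$)
$K{\left(y \right)} = \sqrt{3 + y}$ ($K{\left(y \right)} = \sqrt{y + 3} = \sqrt{3 + y}$)
$39 + q{\left(-2 \right)} K{\left(-3 \right)} = 39 + \frac{\left(-2\right)^{3}}{3} \sqrt{3 - 3} = 39 + \frac{1}{3} \left(-8\right) \sqrt{0} = 39 - 0 = 39 + 0 = 39$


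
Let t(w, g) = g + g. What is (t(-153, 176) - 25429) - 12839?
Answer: -37916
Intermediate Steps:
t(w, g) = 2*g
(t(-153, 176) - 25429) - 12839 = (2*176 - 25429) - 12839 = (352 - 25429) - 12839 = -25077 - 12839 = -37916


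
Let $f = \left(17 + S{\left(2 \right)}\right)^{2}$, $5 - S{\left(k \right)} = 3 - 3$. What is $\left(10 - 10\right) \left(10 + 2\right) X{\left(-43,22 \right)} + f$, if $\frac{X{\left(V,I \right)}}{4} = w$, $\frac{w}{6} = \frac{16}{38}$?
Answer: $484$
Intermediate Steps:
$w = \frac{48}{19}$ ($w = 6 \cdot \frac{16}{38} = 6 \cdot 16 \cdot \frac{1}{38} = 6 \cdot \frac{8}{19} = \frac{48}{19} \approx 2.5263$)
$X{\left(V,I \right)} = \frac{192}{19}$ ($X{\left(V,I \right)} = 4 \cdot \frac{48}{19} = \frac{192}{19}$)
$S{\left(k \right)} = 5$ ($S{\left(k \right)} = 5 - \left(3 - 3\right) = 5 - 0 = 5 + 0 = 5$)
$f = 484$ ($f = \left(17 + 5\right)^{2} = 22^{2} = 484$)
$\left(10 - 10\right) \left(10 + 2\right) X{\left(-43,22 \right)} + f = \left(10 - 10\right) \left(10 + 2\right) \frac{192}{19} + 484 = 0 \cdot 12 \cdot \frac{192}{19} + 484 = 0 \cdot \frac{192}{19} + 484 = 0 + 484 = 484$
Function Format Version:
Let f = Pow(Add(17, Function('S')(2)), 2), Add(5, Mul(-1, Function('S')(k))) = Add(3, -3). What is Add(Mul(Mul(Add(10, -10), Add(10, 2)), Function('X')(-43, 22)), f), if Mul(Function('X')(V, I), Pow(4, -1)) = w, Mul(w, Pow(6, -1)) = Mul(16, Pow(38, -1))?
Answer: 484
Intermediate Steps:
w = Rational(48, 19) (w = Mul(6, Mul(16, Pow(38, -1))) = Mul(6, Mul(16, Rational(1, 38))) = Mul(6, Rational(8, 19)) = Rational(48, 19) ≈ 2.5263)
Function('X')(V, I) = Rational(192, 19) (Function('X')(V, I) = Mul(4, Rational(48, 19)) = Rational(192, 19))
Function('S')(k) = 5 (Function('S')(k) = Add(5, Mul(-1, Add(3, -3))) = Add(5, Mul(-1, 0)) = Add(5, 0) = 5)
f = 484 (f = Pow(Add(17, 5), 2) = Pow(22, 2) = 484)
Add(Mul(Mul(Add(10, -10), Add(10, 2)), Function('X')(-43, 22)), f) = Add(Mul(Mul(Add(10, -10), Add(10, 2)), Rational(192, 19)), 484) = Add(Mul(Mul(0, 12), Rational(192, 19)), 484) = Add(Mul(0, Rational(192, 19)), 484) = Add(0, 484) = 484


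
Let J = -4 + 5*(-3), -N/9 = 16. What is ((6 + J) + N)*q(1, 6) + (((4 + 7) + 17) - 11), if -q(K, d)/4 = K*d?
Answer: 3785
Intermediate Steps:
q(K, d) = -4*K*d
N = -144 (N = -9*16 = -144)
J = -19 (J = -4 - 15 = -19)
((6 + J) + N)*q(1, 6) + (((4 + 7) + 17) - 11) = ((6 - 19) - 144)*(-4*1*6) + (((4 + 7) + 17) - 11) = (-13 - 144)*(-24) + ((11 + 17) - 11) = -157*(-24) + (28 - 11) = 3768 + 17 = 3785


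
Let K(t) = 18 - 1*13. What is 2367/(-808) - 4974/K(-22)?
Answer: -4030827/4040 ≈ -997.73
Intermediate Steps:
K(t) = 5 (K(t) = 18 - 13 = 5)
2367/(-808) - 4974/K(-22) = 2367/(-808) - 4974/5 = 2367*(-1/808) - 4974*⅕ = -2367/808 - 4974/5 = -4030827/4040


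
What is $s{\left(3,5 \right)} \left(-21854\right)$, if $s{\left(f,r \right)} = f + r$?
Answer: $-174832$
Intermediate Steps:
$s{\left(3,5 \right)} \left(-21854\right) = \left(3 + 5\right) \left(-21854\right) = 8 \left(-21854\right) = -174832$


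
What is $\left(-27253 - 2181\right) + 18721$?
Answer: $-10713$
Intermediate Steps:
$\left(-27253 - 2181\right) + 18721 = -29434 + 18721 = -10713$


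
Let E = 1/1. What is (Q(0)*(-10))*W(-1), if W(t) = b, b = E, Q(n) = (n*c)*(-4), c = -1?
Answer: 0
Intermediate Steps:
Q(n) = 4*n (Q(n) = (n*(-1))*(-4) = -n*(-4) = 4*n)
E = 1
b = 1
W(t) = 1
(Q(0)*(-10))*W(-1) = ((4*0)*(-10))*1 = (0*(-10))*1 = 0*1 = 0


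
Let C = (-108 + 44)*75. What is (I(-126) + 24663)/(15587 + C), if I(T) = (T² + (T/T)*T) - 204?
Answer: 40209/10787 ≈ 3.7275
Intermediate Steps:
C = -4800 (C = -64*75 = -4800)
I(T) = -204 + T + T² (I(T) = (T² + 1*T) - 204 = (T² + T) - 204 = (T + T²) - 204 = -204 + T + T²)
(I(-126) + 24663)/(15587 + C) = ((-204 - 126 + (-126)²) + 24663)/(15587 - 4800) = ((-204 - 126 + 15876) + 24663)/10787 = (15546 + 24663)*(1/10787) = 40209*(1/10787) = 40209/10787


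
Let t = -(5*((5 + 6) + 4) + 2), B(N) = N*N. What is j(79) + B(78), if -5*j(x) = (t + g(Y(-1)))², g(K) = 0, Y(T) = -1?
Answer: 24491/5 ≈ 4898.2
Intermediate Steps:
B(N) = N²
t = -77 (t = -(5*(11 + 4) + 2) = -(5*15 + 2) = -(75 + 2) = -1*77 = -77)
j(x) = -5929/5 (j(x) = -(-77 + 0)²/5 = -⅕*(-77)² = -⅕*5929 = -5929/5)
j(79) + B(78) = -5929/5 + 78² = -5929/5 + 6084 = 24491/5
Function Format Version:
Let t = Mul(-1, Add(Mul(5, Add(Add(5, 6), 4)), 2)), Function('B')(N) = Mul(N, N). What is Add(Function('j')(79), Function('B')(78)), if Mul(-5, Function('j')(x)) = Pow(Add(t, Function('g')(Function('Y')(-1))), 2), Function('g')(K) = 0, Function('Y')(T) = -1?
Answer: Rational(24491, 5) ≈ 4898.2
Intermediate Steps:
Function('B')(N) = Pow(N, 2)
t = -77 (t = Mul(-1, Add(Mul(5, Add(11, 4)), 2)) = Mul(-1, Add(Mul(5, 15), 2)) = Mul(-1, Add(75, 2)) = Mul(-1, 77) = -77)
Function('j')(x) = Rational(-5929, 5) (Function('j')(x) = Mul(Rational(-1, 5), Pow(Add(-77, 0), 2)) = Mul(Rational(-1, 5), Pow(-77, 2)) = Mul(Rational(-1, 5), 5929) = Rational(-5929, 5))
Add(Function('j')(79), Function('B')(78)) = Add(Rational(-5929, 5), Pow(78, 2)) = Add(Rational(-5929, 5), 6084) = Rational(24491, 5)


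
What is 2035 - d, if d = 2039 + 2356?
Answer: -2360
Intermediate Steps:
d = 4395
2035 - d = 2035 - 1*4395 = 2035 - 4395 = -2360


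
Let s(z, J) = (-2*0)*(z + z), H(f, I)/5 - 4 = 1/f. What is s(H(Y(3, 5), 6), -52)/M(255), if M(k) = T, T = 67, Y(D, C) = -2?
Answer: 0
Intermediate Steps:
M(k) = 67
H(f, I) = 20 + 5/f
s(z, J) = 0 (s(z, J) = 0*(2*z) = 0)
s(H(Y(3, 5), 6), -52)/M(255) = 0/67 = 0*(1/67) = 0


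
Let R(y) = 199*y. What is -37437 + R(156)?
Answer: -6393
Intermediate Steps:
-37437 + R(156) = -37437 + 199*156 = -37437 + 31044 = -6393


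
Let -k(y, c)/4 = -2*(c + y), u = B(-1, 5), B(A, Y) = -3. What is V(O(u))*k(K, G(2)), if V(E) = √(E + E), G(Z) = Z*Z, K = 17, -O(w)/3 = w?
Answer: 504*√2 ≈ 712.76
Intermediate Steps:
u = -3
O(w) = -3*w
G(Z) = Z²
V(E) = √2*√E (V(E) = √(2*E) = √2*√E)
k(y, c) = 8*c + 8*y (k(y, c) = -(-8)*(c + y) = -4*(-2*c - 2*y) = 8*c + 8*y)
V(O(u))*k(K, G(2)) = (√2*√(-3*(-3)))*(8*2² + 8*17) = (√2*√9)*(8*4 + 136) = (√2*3)*(32 + 136) = (3*√2)*168 = 504*√2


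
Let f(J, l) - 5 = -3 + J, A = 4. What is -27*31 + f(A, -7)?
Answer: -831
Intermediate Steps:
f(J, l) = 2 + J (f(J, l) = 5 + (-3 + J) = 2 + J)
-27*31 + f(A, -7) = -27*31 + (2 + 4) = -837 + 6 = -831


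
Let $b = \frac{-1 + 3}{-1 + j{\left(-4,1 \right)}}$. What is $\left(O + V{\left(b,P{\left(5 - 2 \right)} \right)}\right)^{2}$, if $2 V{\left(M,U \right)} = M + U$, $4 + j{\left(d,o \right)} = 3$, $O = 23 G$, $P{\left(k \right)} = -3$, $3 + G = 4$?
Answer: $441$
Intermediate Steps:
$G = 1$ ($G = -3 + 4 = 1$)
$O = 23$ ($O = 23 \cdot 1 = 23$)
$j{\left(d,o \right)} = -1$ ($j{\left(d,o \right)} = -4 + 3 = -1$)
$b = -1$ ($b = \frac{-1 + 3}{-1 - 1} = \frac{2}{-2} = 2 \left(- \frac{1}{2}\right) = -1$)
$V{\left(M,U \right)} = \frac{M}{2} + \frac{U}{2}$ ($V{\left(M,U \right)} = \frac{M + U}{2} = \frac{M}{2} + \frac{U}{2}$)
$\left(O + V{\left(b,P{\left(5 - 2 \right)} \right)}\right)^{2} = \left(23 + \left(\frac{1}{2} \left(-1\right) + \frac{1}{2} \left(-3\right)\right)\right)^{2} = \left(23 - 2\right)^{2} = 21^{2} = 441$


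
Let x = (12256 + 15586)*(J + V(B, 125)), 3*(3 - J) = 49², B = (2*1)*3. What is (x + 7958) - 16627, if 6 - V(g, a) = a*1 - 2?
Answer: -76396613/3 ≈ -2.5466e+7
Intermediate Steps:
B = 6 (B = 2*3 = 6)
J = -2392/3 (J = 3 - ⅓*49² = 3 - ⅓*2401 = 3 - 2401/3 = -2392/3 ≈ -797.33)
V(g, a) = 8 - a (V(g, a) = 6 - (a*1 - 2) = 6 - (a - 2) = 6 - (-2 + a) = 6 + (2 - a) = 8 - a)
x = -76370606/3 (x = (12256 + 15586)*(-2392/3 + (8 - 1*125)) = 27842*(-2392/3 + (8 - 125)) = 27842*(-2392/3 - 117) = 27842*(-2743/3) = -76370606/3 ≈ -2.5457e+7)
(x + 7958) - 16627 = (-76370606/3 + 7958) - 16627 = -76346732/3 - 16627 = -76396613/3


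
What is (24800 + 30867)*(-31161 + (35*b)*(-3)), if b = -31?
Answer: -1553443302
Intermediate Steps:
(24800 + 30867)*(-31161 + (35*b)*(-3)) = (24800 + 30867)*(-31161 + (35*(-31))*(-3)) = 55667*(-31161 - 1085*(-3)) = 55667*(-31161 + 3255) = 55667*(-27906) = -1553443302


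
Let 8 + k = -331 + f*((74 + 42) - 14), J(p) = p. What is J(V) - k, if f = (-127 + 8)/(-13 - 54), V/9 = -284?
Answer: -160677/67 ≈ -2398.2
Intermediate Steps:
V = -2556 (V = 9*(-284) = -2556)
f = 119/67 (f = -119/(-67) = -119*(-1/67) = 119/67 ≈ 1.7761)
k = -10575/67 (k = -8 + (-331 + 119*((74 + 42) - 14)/67) = -8 + (-331 + 119*(116 - 14)/67) = -8 + (-331 + (119/67)*102) = -8 + (-331 + 12138/67) = -8 - 10039/67 = -10575/67 ≈ -157.84)
J(V) - k = -2556 - 1*(-10575/67) = -2556 + 10575/67 = -160677/67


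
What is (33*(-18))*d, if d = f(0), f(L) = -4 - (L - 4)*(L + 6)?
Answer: -11880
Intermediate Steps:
f(L) = -4 - (-4 + L)*(6 + L)
d = 20 (d = 20 - 1*0**2 - 2*0 = 20 - 1*0 + 0 = 20 + 0 + 0 = 20)
(33*(-18))*d = (33*(-18))*20 = -594*20 = -11880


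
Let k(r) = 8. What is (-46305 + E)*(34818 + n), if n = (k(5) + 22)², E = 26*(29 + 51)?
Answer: -1579628550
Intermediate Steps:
E = 2080 (E = 26*80 = 2080)
n = 900 (n = (8 + 22)² = 30² = 900)
(-46305 + E)*(34818 + n) = (-46305 + 2080)*(34818 + 900) = -44225*35718 = -1579628550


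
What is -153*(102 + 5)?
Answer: -16371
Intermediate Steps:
-153*(102 + 5) = -153*107 = -1*16371 = -16371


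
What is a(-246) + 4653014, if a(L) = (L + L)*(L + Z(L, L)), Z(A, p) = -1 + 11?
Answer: 4769126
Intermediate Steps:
Z(A, p) = 10
a(L) = 2*L*(10 + L) (a(L) = (L + L)*(L + 10) = (2*L)*(10 + L) = 2*L*(10 + L))
a(-246) + 4653014 = 2*(-246)*(10 - 246) + 4653014 = 2*(-246)*(-236) + 4653014 = 116112 + 4653014 = 4769126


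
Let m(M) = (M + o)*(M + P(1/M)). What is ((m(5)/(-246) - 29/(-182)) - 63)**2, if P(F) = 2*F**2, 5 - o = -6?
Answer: 1249883184493969/313208122500 ≈ 3990.6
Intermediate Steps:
o = 11 (o = 5 - 1*(-6) = 5 + 6 = 11)
m(M) = (11 + M)*(M + 2/M**2) (m(M) = (M + 11)*(M + 2*(1/M)**2) = (11 + M)*(M + 2/M**2))
((m(5)/(-246) - 29/(-182)) - 63)**2 = ((((22 + 2*5 + 5**3*(11 + 5))/5**2)/(-246) - 29/(-182)) - 63)**2 = ((((22 + 10 + 125*16)/25)*(-1/246) - 29*(-1/182)) - 63)**2 = ((((22 + 10 + 2000)/25)*(-1/246) + 29/182) - 63)**2 = ((((1/25)*2032)*(-1/246) + 29/182) - 63)**2 = (((2032/25)*(-1/246) + 29/182) - 63)**2 = ((-1016/3075 + 29/182) - 63)**2 = (-95737/559650 - 63)**2 = (-35353687/559650)**2 = 1249883184493969/313208122500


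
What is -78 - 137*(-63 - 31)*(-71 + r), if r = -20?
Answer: -1171976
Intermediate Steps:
-78 - 137*(-63 - 31)*(-71 + r) = -78 - 137*(-63 - 31)*(-71 - 20) = -78 - (-12878)*(-91) = -78 - 137*8554 = -78 - 1171898 = -1171976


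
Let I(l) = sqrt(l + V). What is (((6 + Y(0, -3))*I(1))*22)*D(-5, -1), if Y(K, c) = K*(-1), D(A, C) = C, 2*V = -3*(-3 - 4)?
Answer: -66*sqrt(46) ≈ -447.63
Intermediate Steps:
V = 21/2 (V = (-3*(-3 - 4))/2 = (-3*(-7))/2 = (1/2)*21 = 21/2 ≈ 10.500)
I(l) = sqrt(21/2 + l) (I(l) = sqrt(l + 21/2) = sqrt(21/2 + l))
Y(K, c) = -K
(((6 + Y(0, -3))*I(1))*22)*D(-5, -1) = (((6 - 1*0)*(sqrt(42 + 4*1)/2))*22)*(-1) = (((6 + 0)*(sqrt(42 + 4)/2))*22)*(-1) = ((6*(sqrt(46)/2))*22)*(-1) = ((3*sqrt(46))*22)*(-1) = (66*sqrt(46))*(-1) = -66*sqrt(46)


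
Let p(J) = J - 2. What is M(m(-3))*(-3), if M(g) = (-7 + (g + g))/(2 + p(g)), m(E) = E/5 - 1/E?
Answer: -339/4 ≈ -84.750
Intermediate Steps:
p(J) = -2 + J
m(E) = -1/E + E/5 (m(E) = E*(1/5) - 1/E = E/5 - 1/E = -1/E + E/5)
M(g) = (-7 + 2*g)/g (M(g) = (-7 + (g + g))/(2 + (-2 + g)) = (-7 + 2*g)/g)
M(m(-3))*(-3) = (2 - 7/(-1/(-3) + (1/5)*(-3)))*(-3) = (2 - 7/(-1*(-1/3) - 3/5))*(-3) = (2 - 7/(1/3 - 3/5))*(-3) = (2 - 7/(-4/15))*(-3) = (2 - 7*(-15/4))*(-3) = (2 + 105/4)*(-3) = (113/4)*(-3) = -339/4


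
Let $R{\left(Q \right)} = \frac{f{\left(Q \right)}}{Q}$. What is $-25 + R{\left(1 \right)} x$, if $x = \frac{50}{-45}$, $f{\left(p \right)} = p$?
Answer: $- \frac{235}{9} \approx -26.111$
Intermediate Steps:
$x = - \frac{10}{9}$ ($x = 50 \left(- \frac{1}{45}\right) = - \frac{10}{9} \approx -1.1111$)
$R{\left(Q \right)} = 1$ ($R{\left(Q \right)} = \frac{Q}{Q} = 1$)
$-25 + R{\left(1 \right)} x = -25 + 1 \left(- \frac{10}{9}\right) = -25 - \frac{10}{9} = - \frac{235}{9}$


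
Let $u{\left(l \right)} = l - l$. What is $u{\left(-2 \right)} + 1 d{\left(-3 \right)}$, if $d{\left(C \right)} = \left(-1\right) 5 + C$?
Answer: $-8$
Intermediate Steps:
$u{\left(l \right)} = 0$
$d{\left(C \right)} = -5 + C$
$u{\left(-2 \right)} + 1 d{\left(-3 \right)} = 0 + 1 \left(-5 - 3\right) = 0 + 1 \left(-8\right) = 0 - 8 = -8$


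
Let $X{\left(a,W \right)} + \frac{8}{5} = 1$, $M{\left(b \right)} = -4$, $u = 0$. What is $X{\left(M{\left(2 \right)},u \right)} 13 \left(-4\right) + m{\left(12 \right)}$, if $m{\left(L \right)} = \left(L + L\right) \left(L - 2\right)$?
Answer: $\frac{1356}{5} \approx 271.2$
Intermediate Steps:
$X{\left(a,W \right)} = - \frac{3}{5}$ ($X{\left(a,W \right)} = - \frac{8}{5} + 1 = - \frac{3}{5}$)
$m{\left(L \right)} = 2 L \left(-2 + L\right)$
$X{\left(M{\left(2 \right)},u \right)} 13 \left(-4\right) + m{\left(12 \right)} = - \frac{3 \cdot 13 \left(-4\right)}{5} + 2 \cdot 12 \left(-2 + 12\right) = \left(- \frac{3}{5}\right) \left(-52\right) + 2 \cdot 12 \cdot 10 = \frac{156}{5} + 240 = \frac{1356}{5}$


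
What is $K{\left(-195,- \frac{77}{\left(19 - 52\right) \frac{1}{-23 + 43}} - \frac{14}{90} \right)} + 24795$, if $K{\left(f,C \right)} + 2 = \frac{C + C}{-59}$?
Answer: $\frac{65821229}{2655} \approx 24791.0$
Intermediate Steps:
$K{\left(f,C \right)} = -2 - \frac{2 C}{59}$ ($K{\left(f,C \right)} = -2 + \frac{C + C}{-59} = -2 + 2 C \left(- \frac{1}{59}\right) = -2 - \frac{2 C}{59}$)
$K{\left(-195,- \frac{77}{\left(19 - 52\right) \frac{1}{-23 + 43}} - \frac{14}{90} \right)} + 24795 = \left(-2 - \frac{2 \left(- \frac{77}{\left(19 - 52\right) \frac{1}{-23 + 43}} - \frac{14}{90}\right)}{59}\right) + 24795 = \left(-2 - \frac{2 \left(- \frac{77}{\left(-33\right) \frac{1}{20}} - \frac{7}{45}\right)}{59}\right) + 24795 = \left(-2 - \frac{2 \left(- \frac{77}{- \frac{33}{20}} - \frac{7}{45}\right)}{59}\right) + 24795 = \left(-2 - \frac{2 \left(\left(-77\right) \left(- \frac{20}{33}\right) - \frac{7}{45}\right)}{59}\right) + 24795 = \left(-2 - \frac{2 \left(\frac{140}{3} - \frac{7}{45}\right)}{59}\right) + 24795 = \left(-2 - \frac{4186}{2655}\right) + 24795 = - \frac{9496}{2655} + 24795 = \frac{65821229}{2655}$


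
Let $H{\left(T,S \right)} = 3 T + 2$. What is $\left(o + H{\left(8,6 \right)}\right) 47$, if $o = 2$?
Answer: $1316$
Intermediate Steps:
$H{\left(T,S \right)} = 2 + 3 T$
$\left(o + H{\left(8,6 \right)}\right) 47 = \left(2 + \left(2 + 3 \cdot 8\right)\right) 47 = \left(2 + \left(2 + 24\right)\right) 47 = \left(2 + 26\right) 47 = 28 \cdot 47 = 1316$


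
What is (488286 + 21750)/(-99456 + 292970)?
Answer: 255018/96757 ≈ 2.6357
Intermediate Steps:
(488286 + 21750)/(-99456 + 292970) = 510036/193514 = 510036*(1/193514) = 255018/96757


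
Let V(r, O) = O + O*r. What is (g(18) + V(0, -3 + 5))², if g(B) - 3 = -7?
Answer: 4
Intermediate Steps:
g(B) = -4 (g(B) = 3 - 7 = -4)
(g(18) + V(0, -3 + 5))² = (-4 + (-3 + 5)*(1 + 0))² = (-4 + 2*1)² = (-4 + 2)² = (-2)² = 4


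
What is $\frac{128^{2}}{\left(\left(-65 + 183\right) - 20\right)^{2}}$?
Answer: $\frac{4096}{2401} \approx 1.706$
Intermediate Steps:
$\frac{128^{2}}{\left(\left(-65 + 183\right) - 20\right)^{2}} = \frac{16384}{\left(118 - 20\right)^{2}} = \frac{16384}{98^{2}} = \frac{16384}{9604} = 16384 \cdot \frac{1}{9604} = \frac{4096}{2401}$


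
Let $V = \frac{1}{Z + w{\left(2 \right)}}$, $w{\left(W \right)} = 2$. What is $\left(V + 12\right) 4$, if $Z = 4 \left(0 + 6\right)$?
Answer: $\frac{626}{13} \approx 48.154$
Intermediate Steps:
$Z = 24$ ($Z = 4 \cdot 6 = 24$)
$V = \frac{1}{26}$ ($V = \frac{1}{24 + 2} = \frac{1}{26} \approx 0.038462$)
$\left(V + 12\right) 4 = \left(\frac{1}{26} + 12\right) 4 = \frac{313}{26} \cdot 4 = \frac{626}{13}$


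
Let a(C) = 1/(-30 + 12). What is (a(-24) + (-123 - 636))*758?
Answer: -5178277/9 ≈ -5.7536e+5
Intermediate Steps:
a(C) = -1/18 (a(C) = 1/(-18) = -1/18)
(a(-24) + (-123 - 636))*758 = (-1/18 + (-123 - 636))*758 = (-1/18 - 759)*758 = -13663/18*758 = -5178277/9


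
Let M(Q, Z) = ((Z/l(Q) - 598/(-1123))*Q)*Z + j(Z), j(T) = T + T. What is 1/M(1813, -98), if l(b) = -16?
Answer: -4492/5314310239 ≈ -8.4527e-7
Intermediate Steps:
j(T) = 2*T
M(Q, Z) = 2*Z + Q*Z*(598/1123 - Z/16) (M(Q, Z) = ((Z/(-16) - 598/(-1123))*Q)*Z + 2*Z = ((Z*(-1/16) - 598*(-1/1123))*Q)*Z + 2*Z = ((-Z/16 + 598/1123)*Q)*Z + 2*Z = ((598/1123 - Z/16)*Q)*Z + 2*Z = (Q*(598/1123 - Z/16))*Z + 2*Z = Q*Z*(598/1123 - Z/16) + 2*Z = 2*Z + Q*Z*(598/1123 - Z/16))
1/M(1813, -98) = 1/((1/17968)*(-98)*(35936 + 9568*1813 - 1123*1813*(-98))) = 1/((1/17968)*(-98)*(35936 + 17346784 + 199527902)) = 1/((1/17968)*(-98)*216910622) = 1/(-5314310239/4492) = -4492/5314310239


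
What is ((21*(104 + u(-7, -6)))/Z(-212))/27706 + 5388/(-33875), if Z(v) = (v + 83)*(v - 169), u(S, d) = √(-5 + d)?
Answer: -174687742816/1098293793375 + I*√11/64843914 ≈ -0.15905 + 5.1148e-8*I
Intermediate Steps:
Z(v) = (-169 + v)*(83 + v) (Z(v) = (83 + v)*(-169 + v) = (-169 + v)*(83 + v))
((21*(104 + u(-7, -6)))/Z(-212))/27706 + 5388/(-33875) = ((21*(104 + √(-5 - 6)))/(-14027 + (-212)² - 86*(-212)))/27706 + 5388/(-33875) = ((21*(104 + √(-11)))/(-14027 + 44944 + 18232))*(1/27706) + 5388*(-1/33875) = ((21*(104 + I*√11))/49149)*(1/27706) - 5388/33875 = ((2184 + 21*I*√11)*(1/49149))*(1/27706) - 5388/33875 = (728/16383 + 7*I*√11/16383)*(1/27706) - 5388/33875 = (52/32421957 + I*√11/64843914) - 5388/33875 = -174687742816/1098293793375 + I*√11/64843914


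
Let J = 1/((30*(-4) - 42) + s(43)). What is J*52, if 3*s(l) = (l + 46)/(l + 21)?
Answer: -9984/31015 ≈ -0.32191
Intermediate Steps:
s(l) = (46 + l)/(3*(21 + l)) (s(l) = ((l + 46)/(l + 21))/3 = ((46 + l)/(21 + l))/3 = (46 + l)/(3*(21 + l)))
J = -192/31015 (J = 1/((30*(-4) - 42) + (46 + 43)/(3*(21 + 43))) = 1/((-120 - 42) + (⅓)*89/64) = 1/(-162 + (⅓)*(1/64)*89) = 1/(-162 + 89/192) = 1/(-31015/192) = -192/31015 ≈ -0.0061906)
J*52 = -192/31015*52 = -9984/31015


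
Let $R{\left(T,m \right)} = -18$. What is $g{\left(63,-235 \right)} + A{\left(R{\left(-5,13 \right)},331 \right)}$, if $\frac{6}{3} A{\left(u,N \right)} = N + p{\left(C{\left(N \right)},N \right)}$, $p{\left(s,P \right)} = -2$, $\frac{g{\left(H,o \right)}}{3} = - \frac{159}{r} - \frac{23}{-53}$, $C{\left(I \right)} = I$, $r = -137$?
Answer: $\frac{2458337}{14522} \approx 169.28$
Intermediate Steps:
$g{\left(H,o \right)} = \frac{34734}{7261}$ ($g{\left(H,o \right)} = 3 \left(- \frac{159}{-137} - \frac{23}{-53}\right) = 3 \left(\left(-159\right) \left(- \frac{1}{137}\right) - - \frac{23}{53}\right) = 3 \left(\frac{159}{137} + \frac{23}{53}\right) = 3 \cdot \frac{11578}{7261} = \frac{34734}{7261}$)
$A{\left(u,N \right)} = -1 + \frac{N}{2}$ ($A{\left(u,N \right)} = \frac{N - 2}{2} = \frac{-2 + N}{2} = -1 + \frac{N}{2}$)
$g{\left(63,-235 \right)} + A{\left(R{\left(-5,13 \right)},331 \right)} = \frac{34734}{7261} + \left(-1 + \frac{1}{2} \cdot 331\right) = \frac{34734}{7261} + \left(-1 + \frac{331}{2}\right) = \frac{34734}{7261} + \frac{329}{2} = \frac{2458337}{14522}$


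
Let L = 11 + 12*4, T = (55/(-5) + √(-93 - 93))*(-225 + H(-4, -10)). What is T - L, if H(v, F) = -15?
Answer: 2581 - 240*I*√186 ≈ 2581.0 - 3273.2*I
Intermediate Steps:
T = 2640 - 240*I*√186 (T = (55/(-5) + √(-93 - 93))*(-225 - 15) = (55*(-⅕) + √(-186))*(-240) = (-11 + I*√186)*(-240) = 2640 - 240*I*√186 ≈ 2640.0 - 3273.2*I)
L = 59 (L = 11 + 48 = 59)
T - L = (2640 - 240*I*√186) - 1*59 = (2640 - 240*I*√186) - 59 = 2581 - 240*I*√186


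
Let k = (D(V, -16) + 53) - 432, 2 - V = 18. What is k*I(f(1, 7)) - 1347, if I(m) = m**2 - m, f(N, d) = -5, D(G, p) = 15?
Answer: -12267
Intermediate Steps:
V = -16 (V = 2 - 1*18 = 2 - 18 = -16)
k = -364 (k = (15 + 53) - 432 = 68 - 432 = -364)
k*I(f(1, 7)) - 1347 = -(-1820)*(-1 - 5) - 1347 = -(-1820)*(-6) - 1347 = -364*30 - 1347 = -10920 - 1347 = -12267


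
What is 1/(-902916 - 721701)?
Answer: -1/1624617 ≈ -6.1553e-7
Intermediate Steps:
1/(-902916 - 721701) = 1/(-1624617) = -1/1624617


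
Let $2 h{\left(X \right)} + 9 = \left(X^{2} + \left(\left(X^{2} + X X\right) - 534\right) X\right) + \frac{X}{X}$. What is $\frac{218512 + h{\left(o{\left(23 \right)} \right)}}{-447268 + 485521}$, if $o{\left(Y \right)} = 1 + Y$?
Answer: $\frac{75404}{12751} \approx 5.9136$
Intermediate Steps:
$h{\left(X \right)} = -4 + \frac{X^{2}}{2} + \frac{X \left(-534 + 2 X^{2}\right)}{2}$ ($h{\left(X \right)} = - \frac{9}{2} + \frac{\left(X^{2} + \left(\left(X^{2} + X X\right) - 534\right) X\right) + \frac{X}{X}}{2} = - \frac{9}{2} + \frac{\left(X^{2} + \left(\left(X^{2} + X^{2}\right) - 534\right) X\right) + 1}{2} = - \frac{9}{2} + \frac{\left(X^{2} + \left(2 X^{2} - 534\right) X\right) + 1}{2} = - \frac{9}{2} + \frac{\left(X^{2} + \left(-534 + 2 X^{2}\right) X\right) + 1}{2} = - \frac{9}{2} + \frac{\left(X^{2} + X \left(-534 + 2 X^{2}\right)\right) + 1}{2} = - \frac{9}{2} + \frac{1 + X^{2} + X \left(-534 + 2 X^{2}\right)}{2} = - \frac{9}{2} + \left(\frac{1}{2} + \frac{X^{2}}{2} + \frac{X \left(-534 + 2 X^{2}\right)}{2}\right) = -4 + \frac{X^{2}}{2} + \frac{X \left(-534 + 2 X^{2}\right)}{2}$)
$\frac{218512 + h{\left(o{\left(23 \right)} \right)}}{-447268 + 485521} = \frac{218512 - \left(4 - \left(1 + 23\right)^{3} + 267 \left(1 + 23\right) - \frac{\left(1 + 23\right)^{2}}{2}\right)}{-447268 + 485521} = \frac{218512 + \left(-4 + 24^{3} + \frac{24^{2}}{2} - 6408\right)}{38253} = \left(218512 + \left(-4 + 13824 + \frac{1}{2} \cdot 576 - 6408\right)\right) \frac{1}{38253} = \left(218512 + \left(-4 + 13824 + 288 - 6408\right)\right) \frac{1}{38253} = \left(218512 + 7700\right) \frac{1}{38253} = 226212 \cdot \frac{1}{38253} = \frac{75404}{12751}$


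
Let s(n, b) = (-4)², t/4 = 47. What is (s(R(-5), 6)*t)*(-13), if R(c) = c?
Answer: -39104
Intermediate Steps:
t = 188 (t = 4*47 = 188)
s(n, b) = 16
(s(R(-5), 6)*t)*(-13) = (16*188)*(-13) = 3008*(-13) = -39104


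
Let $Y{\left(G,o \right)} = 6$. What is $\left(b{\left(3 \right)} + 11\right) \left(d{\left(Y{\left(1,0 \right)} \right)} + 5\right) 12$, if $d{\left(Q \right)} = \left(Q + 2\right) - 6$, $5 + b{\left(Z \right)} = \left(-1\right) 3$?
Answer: $252$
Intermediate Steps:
$b{\left(Z \right)} = -8$ ($b{\left(Z \right)} = -5 - 3 = -8$)
$d{\left(Q \right)} = -4 + Q$ ($d{\left(Q \right)} = \left(2 + Q\right) - 6 = -4 + Q$)
$\left(b{\left(3 \right)} + 11\right) \left(d{\left(Y{\left(1,0 \right)} \right)} + 5\right) 12 = \left(-8 + 11\right) \left(\left(-4 + 6\right) + 5\right) 12 = 3 \left(2 + 5\right) 12 = 3 \cdot 7 \cdot 12 = 21 \cdot 12 = 252$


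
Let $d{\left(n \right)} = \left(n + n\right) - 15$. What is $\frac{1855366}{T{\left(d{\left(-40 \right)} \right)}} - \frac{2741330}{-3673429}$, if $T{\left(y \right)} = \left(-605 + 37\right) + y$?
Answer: $- \frac{6813737768224}{2435483427} \approx -2797.7$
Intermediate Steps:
$d{\left(n \right)} = -15 + 2 n$ ($d{\left(n \right)} = 2 n - 15 = -15 + 2 n$)
$T{\left(y \right)} = -568 + y$
$\frac{1855366}{T{\left(d{\left(-40 \right)} \right)}} - \frac{2741330}{-3673429} = \frac{1855366}{-568 + \left(-15 + 2 \left(-40\right)\right)} - \frac{2741330}{-3673429} = \frac{1855366}{-568 - 95} - - \frac{2741330}{3673429} = \frac{1855366}{-568 - 95} + \frac{2741330}{3673429} = \frac{1855366}{-663} + \frac{2741330}{3673429} = 1855366 \left(- \frac{1}{663}\right) + \frac{2741330}{3673429} = - \frac{1855366}{663} + \frac{2741330}{3673429} = - \frac{6813737768224}{2435483427}$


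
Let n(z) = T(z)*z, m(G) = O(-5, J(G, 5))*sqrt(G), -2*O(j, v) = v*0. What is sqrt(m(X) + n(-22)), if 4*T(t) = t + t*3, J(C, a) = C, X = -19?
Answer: 22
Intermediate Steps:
T(t) = t (T(t) = (t + t*3)/4 = (t + 3*t)/4 = (4*t)/4 = t)
O(j, v) = 0 (O(j, v) = -v*0/2 = -1/2*0 = 0)
m(G) = 0 (m(G) = 0*sqrt(G) = 0)
n(z) = z**2 (n(z) = z*z = z**2)
sqrt(m(X) + n(-22)) = sqrt(0 + (-22)**2) = sqrt(0 + 484) = sqrt(484) = 22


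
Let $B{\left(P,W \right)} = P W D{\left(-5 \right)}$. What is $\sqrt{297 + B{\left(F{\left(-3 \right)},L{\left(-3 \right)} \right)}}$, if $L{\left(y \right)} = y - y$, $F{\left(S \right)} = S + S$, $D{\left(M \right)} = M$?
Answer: $3 \sqrt{33} \approx 17.234$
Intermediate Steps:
$F{\left(S \right)} = 2 S$
$L{\left(y \right)} = 0$
$B{\left(P,W \right)} = - 5 P W$ ($B{\left(P,W \right)} = P W \left(-5\right) = - 5 P W$)
$\sqrt{297 + B{\left(F{\left(-3 \right)},L{\left(-3 \right)} \right)}} = \sqrt{297 - 5 \cdot 2 \left(-3\right) 0} = \sqrt{297 - \left(-30\right) 0} = \sqrt{297 + 0} = \sqrt{297} = 3 \sqrt{33}$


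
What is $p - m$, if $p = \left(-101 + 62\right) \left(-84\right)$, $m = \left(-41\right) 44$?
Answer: $5080$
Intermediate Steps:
$m = -1804$
$p = 3276$ ($p = \left(-39\right) \left(-84\right) = 3276$)
$p - m = 3276 - -1804 = 3276 + 1804 = 5080$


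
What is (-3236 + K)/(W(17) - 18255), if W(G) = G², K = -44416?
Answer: 23826/8983 ≈ 2.6523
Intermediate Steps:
(-3236 + K)/(W(17) - 18255) = (-3236 - 44416)/(17² - 18255) = -47652/(289 - 18255) = -47652/(-17966) = -47652*(-1/17966) = 23826/8983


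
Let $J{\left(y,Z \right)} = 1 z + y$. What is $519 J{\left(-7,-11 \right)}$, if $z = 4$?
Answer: $-1557$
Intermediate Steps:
$J{\left(y,Z \right)} = 4 + y$ ($J{\left(y,Z \right)} = 1 \cdot 4 + y = 4 + y$)
$519 J{\left(-7,-11 \right)} = 519 \left(4 - 7\right) = 519 \left(-3\right) = -1557$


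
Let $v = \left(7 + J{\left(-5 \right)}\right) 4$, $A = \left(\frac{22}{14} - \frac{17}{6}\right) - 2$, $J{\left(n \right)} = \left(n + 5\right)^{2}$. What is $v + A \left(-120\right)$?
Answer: $\frac{2936}{7} \approx 419.43$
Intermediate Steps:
$J{\left(n \right)} = \left(5 + n\right)^{2}$
$A = - \frac{137}{42}$ ($A = \left(22 \cdot \frac{1}{14} - \frac{17}{6}\right) - 2 = \left(\frac{11}{7} - \frac{17}{6}\right) - 2 = - \frac{53}{42} - 2 = - \frac{137}{42} \approx -3.2619$)
$v = 28$ ($v = \left(7 + \left(5 - 5\right)^{2}\right) 4 = \left(7 + 0^{2}\right) 4 = \left(7 + 0\right) 4 = 7 \cdot 4 = 28$)
$v + A \left(-120\right) = 28 - - \frac{2740}{7} = 28 + \frac{2740}{7} = \frac{2936}{7}$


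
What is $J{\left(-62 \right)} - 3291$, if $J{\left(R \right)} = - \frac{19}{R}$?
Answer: $- \frac{204023}{62} \approx -3290.7$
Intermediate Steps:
$J{\left(-62 \right)} - 3291 = - \frac{19}{-62} - 3291 = \left(-19\right) \left(- \frac{1}{62}\right) - 3291 = \frac{19}{62} - 3291 = - \frac{204023}{62}$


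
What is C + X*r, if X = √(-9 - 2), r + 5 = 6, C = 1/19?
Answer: 1/19 + I*√11 ≈ 0.052632 + 3.3166*I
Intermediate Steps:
C = 1/19 ≈ 0.052632
r = 1 (r = -5 + 6 = 1)
X = I*√11 (X = √(-11) = I*√11 ≈ 3.3166*I)
C + X*r = 1/19 + (I*√11)*1 = 1/19 + I*√11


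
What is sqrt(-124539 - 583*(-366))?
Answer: 3*sqrt(9871) ≈ 298.06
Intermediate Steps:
sqrt(-124539 - 583*(-366)) = sqrt(-124539 + 213378) = sqrt(88839) = 3*sqrt(9871)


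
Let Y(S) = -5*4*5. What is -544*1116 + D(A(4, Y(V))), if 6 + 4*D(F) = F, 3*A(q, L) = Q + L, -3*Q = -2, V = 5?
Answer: -5464024/9 ≈ -6.0711e+5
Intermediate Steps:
Y(S) = -100 (Y(S) = -20*5 = -100)
Q = ⅔ (Q = -⅓*(-2) = ⅔ ≈ 0.66667)
A(q, L) = 2/9 + L/3 (A(q, L) = (⅔ + L)/3 = 2/9 + L/3)
D(F) = -3/2 + F/4
-544*1116 + D(A(4, Y(V))) = -544*1116 + (-3/2 + (2/9 + (⅓)*(-100))/4) = -607104 + (-3/2 + (2/9 - 100/3)/4) = -607104 + (-3/2 + (¼)*(-298/9)) = -607104 + (-3/2 - 149/18) = -607104 - 88/9 = -5464024/9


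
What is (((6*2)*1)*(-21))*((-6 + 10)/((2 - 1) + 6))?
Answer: -144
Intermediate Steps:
(((6*2)*1)*(-21))*((-6 + 10)/((2 - 1) + 6)) = ((12*1)*(-21))*(4/(1 + 6)) = (12*(-21))*(4/7) = -1008/7 = -252*4/7 = -144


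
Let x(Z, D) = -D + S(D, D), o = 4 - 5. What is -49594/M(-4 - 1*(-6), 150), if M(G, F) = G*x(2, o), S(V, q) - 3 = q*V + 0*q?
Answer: -24797/5 ≈ -4959.4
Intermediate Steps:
S(V, q) = 3 + V*q (S(V, q) = 3 + (q*V + 0*q) = 3 + (V*q + 0) = 3 + V*q)
o = -1
x(Z, D) = 3 + D**2 - D (x(Z, D) = -D + (3 + D*D) = -D + (3 + D**2) = 3 + D**2 - D)
M(G, F) = 5*G (M(G, F) = G*(3 + (-1)**2 - 1*(-1)) = G*(3 + 1 + 1) = G*5 = 5*G)
-49594/M(-4 - 1*(-6), 150) = -49594*1/(5*(-4 - 1*(-6))) = -49594*1/(5*(-4 + 6)) = -49594/(5*2) = -49594/10 = -49594*1/10 = -24797/5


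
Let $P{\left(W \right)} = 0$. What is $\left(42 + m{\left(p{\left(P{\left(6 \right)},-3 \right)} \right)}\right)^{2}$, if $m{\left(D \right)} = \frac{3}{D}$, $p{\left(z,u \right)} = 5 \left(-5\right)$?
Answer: $\frac{1096209}{625} \approx 1753.9$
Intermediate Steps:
$p{\left(z,u \right)} = -25$
$\left(42 + m{\left(p{\left(P{\left(6 \right)},-3 \right)} \right)}\right)^{2} = \left(42 + \frac{3}{-25}\right)^{2} = \left(42 + 3 \left(- \frac{1}{25}\right)\right)^{2} = \left(42 - \frac{3}{25}\right)^{2} = \left(\frac{1047}{25}\right)^{2} = \frac{1096209}{625}$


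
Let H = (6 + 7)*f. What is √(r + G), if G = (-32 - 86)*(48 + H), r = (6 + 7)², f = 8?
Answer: I*√17767 ≈ 133.29*I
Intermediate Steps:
H = 104 (H = (6 + 7)*8 = 13*8 = 104)
r = 169 (r = 13² = 169)
G = -17936 (G = (-32 - 86)*(48 + 104) = -118*152 = -17936)
√(r + G) = √(169 - 17936) = √(-17767) = I*√17767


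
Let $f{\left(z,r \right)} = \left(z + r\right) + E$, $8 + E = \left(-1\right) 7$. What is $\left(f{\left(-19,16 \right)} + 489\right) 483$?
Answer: $227493$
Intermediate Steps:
$E = -15$ ($E = -8 - 7 = -15$)
$f{\left(z,r \right)} = -15 + r + z$ ($f{\left(z,r \right)} = \left(z + r\right) - 15 = \left(r + z\right) - 15 = -15 + r + z$)
$\left(f{\left(-19,16 \right)} + 489\right) 483 = \left(\left(-15 + 16 - 19\right) + 489\right) 483 = \left(-18 + 489\right) 483 = 471 \cdot 483 = 227493$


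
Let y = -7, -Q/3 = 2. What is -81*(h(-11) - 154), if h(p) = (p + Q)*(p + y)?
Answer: -12312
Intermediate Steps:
Q = -6 (Q = -3*2 = -6)
h(p) = (-7 + p)*(-6 + p) (h(p) = (p - 6)*(p - 7) = (-6 + p)*(-7 + p) = (-7 + p)*(-6 + p))
-81*(h(-11) - 154) = -81*((42 + (-11)**2 - 13*(-11)) - 154) = -81*((42 + 121 + 143) - 154) = -81*(306 - 154) = -81*152 = -12312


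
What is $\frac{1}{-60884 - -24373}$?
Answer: $- \frac{1}{36511} \approx -2.7389 \cdot 10^{-5}$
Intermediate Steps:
$\frac{1}{-60884 - -24373} = \frac{1}{-60884 + \left(-8155 + 32528\right)} = \frac{1}{-60884 + 24373} = \frac{1}{-36511} = - \frac{1}{36511}$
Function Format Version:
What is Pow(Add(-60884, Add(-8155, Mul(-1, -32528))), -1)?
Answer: Rational(-1, 36511) ≈ -2.7389e-5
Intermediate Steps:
Pow(Add(-60884, Add(-8155, Mul(-1, -32528))), -1) = Pow(Add(-60884, Add(-8155, 32528)), -1) = Pow(Add(-60884, 24373), -1) = Pow(-36511, -1) = Rational(-1, 36511)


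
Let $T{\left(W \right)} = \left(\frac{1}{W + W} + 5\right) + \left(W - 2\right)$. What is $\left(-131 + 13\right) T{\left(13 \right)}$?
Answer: $- \frac{24603}{13} \approx -1892.5$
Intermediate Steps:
$T{\left(W \right)} = 3 + W + \frac{1}{2 W}$ ($T{\left(W \right)} = \left(\frac{1}{2 W} + 5\right) + \left(-2 + W\right) = \left(5 + \frac{1}{2 W}\right) + \left(-2 + W\right) = 3 + W + \frac{1}{2 W}$)
$\left(-131 + 13\right) T{\left(13 \right)} = \left(-131 + 13\right) \left(3 + 13 + \frac{1}{2 \cdot 13}\right) = - 118 \left(3 + 13 + \frac{1}{2} \cdot \frac{1}{13}\right) = - 118 \left(3 + 13 + \frac{1}{26}\right) = \left(-118\right) \frac{417}{26} = - \frac{24603}{13}$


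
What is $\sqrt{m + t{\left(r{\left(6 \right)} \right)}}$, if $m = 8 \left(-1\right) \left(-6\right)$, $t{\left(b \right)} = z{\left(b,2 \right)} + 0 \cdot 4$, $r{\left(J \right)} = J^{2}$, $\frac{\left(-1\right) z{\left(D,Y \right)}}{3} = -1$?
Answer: $\sqrt{51} \approx 7.1414$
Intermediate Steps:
$z{\left(D,Y \right)} = 3$ ($z{\left(D,Y \right)} = \left(-3\right) \left(-1\right) = 3$)
$t{\left(b \right)} = 3$ ($t{\left(b \right)} = 3 + 0 \cdot 4 = 3 + 0 = 3$)
$m = 48$ ($m = \left(-8\right) \left(-6\right) = 48$)
$\sqrt{m + t{\left(r{\left(6 \right)} \right)}} = \sqrt{48 + 3} = \sqrt{51}$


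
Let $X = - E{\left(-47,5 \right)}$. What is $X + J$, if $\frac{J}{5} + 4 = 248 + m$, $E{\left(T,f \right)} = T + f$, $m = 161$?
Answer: $2067$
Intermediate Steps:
$J = 2025$ ($J = -20 + 5 \left(248 + 161\right) = -20 + 5 \cdot 409 = -20 + 2045 = 2025$)
$X = 42$ ($X = - (-47 + 5) = \left(-1\right) \left(-42\right) = 42$)
$X + J = 42 + 2025 = 2067$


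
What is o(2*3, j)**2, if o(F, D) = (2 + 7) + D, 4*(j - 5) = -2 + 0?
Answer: 729/4 ≈ 182.25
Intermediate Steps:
j = 9/2 (j = 5 + (-2 + 0)/4 = 5 + (1/4)*(-2) = 5 - 1/2 = 9/2 ≈ 4.5000)
o(F, D) = 9 + D
o(2*3, j)**2 = (9 + 9/2)**2 = (27/2)**2 = 729/4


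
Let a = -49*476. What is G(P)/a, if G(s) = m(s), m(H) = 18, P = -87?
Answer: -9/11662 ≈ -0.00077174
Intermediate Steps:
G(s) = 18
a = -23324
G(P)/a = 18/(-23324) = 18*(-1/23324) = -9/11662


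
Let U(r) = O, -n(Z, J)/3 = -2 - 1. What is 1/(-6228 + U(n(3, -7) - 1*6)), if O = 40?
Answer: -1/6188 ≈ -0.00016160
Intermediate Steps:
n(Z, J) = 9 (n(Z, J) = -3*(-2 - 1) = -3*(-3) = 9)
U(r) = 40
1/(-6228 + U(n(3, -7) - 1*6)) = 1/(-6228 + 40) = 1/(-6188) = -1/6188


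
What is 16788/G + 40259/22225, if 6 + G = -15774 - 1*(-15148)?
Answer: -684389/27650 ≈ -24.752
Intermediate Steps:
G = -632 (G = -6 + (-15774 - 1*(-15148)) = -6 + (-15774 + 15148) = -6 - 626 = -632)
16788/G + 40259/22225 = 16788/(-632) + 40259/22225 = 16788*(-1/632) + 40259*(1/22225) = -4197/158 + 317/175 = -684389/27650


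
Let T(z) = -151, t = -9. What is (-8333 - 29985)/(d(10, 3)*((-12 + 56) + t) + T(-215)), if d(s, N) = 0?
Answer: 38318/151 ≈ 253.76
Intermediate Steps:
(-8333 - 29985)/(d(10, 3)*((-12 + 56) + t) + T(-215)) = (-8333 - 29985)/(0*((-12 + 56) - 9) - 151) = -38318/(0*(44 - 9) - 151) = -38318/(0*35 - 151) = -38318/(0 - 151) = -38318/(-151) = -38318*(-1/151) = 38318/151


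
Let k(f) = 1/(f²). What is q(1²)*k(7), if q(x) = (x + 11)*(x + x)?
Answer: 24/49 ≈ 0.48980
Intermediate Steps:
q(x) = 2*x*(11 + x) (q(x) = (11 + x)*(2*x) = 2*x*(11 + x))
k(f) = f⁻²
q(1²)*k(7) = (2*1²*(11 + 1²))/7² = (2*1*(11 + 1))*(1/49) = (2*1*12)*(1/49) = 24*(1/49) = 24/49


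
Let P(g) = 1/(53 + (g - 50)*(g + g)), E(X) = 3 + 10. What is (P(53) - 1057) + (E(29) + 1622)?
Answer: 214439/371 ≈ 578.00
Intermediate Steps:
E(X) = 13
P(g) = 1/(53 + 2*g*(-50 + g)) (P(g) = 1/(53 + (-50 + g)*(2*g)) = 1/(53 + 2*g*(-50 + g)))
(P(53) - 1057) + (E(29) + 1622) = (1/(53 - 100*53 + 2*53²) - 1057) + (13 + 1622) = (1/(53 - 5300 + 2*2809) - 1057) + 1635 = (1/(53 - 5300 + 5618) - 1057) + 1635 = (1/371 - 1057) + 1635 = -392146/371 + 1635 = 214439/371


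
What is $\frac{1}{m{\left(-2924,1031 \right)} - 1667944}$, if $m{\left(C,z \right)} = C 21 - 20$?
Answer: $- \frac{1}{1729368} \approx -5.7825 \cdot 10^{-7}$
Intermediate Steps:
$m{\left(C,z \right)} = -20 + 21 C$ ($m{\left(C,z \right)} = 21 C - 20 = -20 + 21 C$)
$\frac{1}{m{\left(-2924,1031 \right)} - 1667944} = \frac{1}{\left(-20 + 21 \left(-2924\right)\right) - 1667944} = \frac{1}{\left(-20 - 61404\right) - 1667944} = \frac{1}{-61424 - 1667944} = \frac{1}{-1729368} = - \frac{1}{1729368}$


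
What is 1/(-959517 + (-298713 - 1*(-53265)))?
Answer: -1/1204965 ≈ -8.2990e-7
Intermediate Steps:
1/(-959517 + (-298713 - 1*(-53265))) = 1/(-959517 + (-298713 + 53265)) = 1/(-959517 - 245448) = 1/(-1204965) = -1/1204965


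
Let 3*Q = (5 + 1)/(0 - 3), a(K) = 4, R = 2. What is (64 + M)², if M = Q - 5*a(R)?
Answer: 16900/9 ≈ 1877.8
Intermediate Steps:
Q = -⅔ (Q = ((5 + 1)/(0 - 3))/3 = (6/(-3))/3 = (6*(-⅓))/3 = (⅓)*(-2) = -⅔ ≈ -0.66667)
M = -62/3 (M = -⅔ - 5*4 = -⅔ - 20 = -62/3 ≈ -20.667)
(64 + M)² = (64 - 62/3)² = (130/3)² = 16900/9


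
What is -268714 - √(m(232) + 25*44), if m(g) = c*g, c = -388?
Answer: -268714 - 2*I*√22229 ≈ -2.6871e+5 - 298.19*I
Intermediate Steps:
m(g) = -388*g
-268714 - √(m(232) + 25*44) = -268714 - √(-388*232 + 25*44) = -268714 - √(-90016 + 1100) = -268714 - √(-88916) = -268714 - 2*I*√22229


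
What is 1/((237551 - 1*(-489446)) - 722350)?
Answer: 1/4647 ≈ 0.00021519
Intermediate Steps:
1/((237551 - 1*(-489446)) - 722350) = 1/((237551 + 489446) - 722350) = 1/(726997 - 722350) = 1/4647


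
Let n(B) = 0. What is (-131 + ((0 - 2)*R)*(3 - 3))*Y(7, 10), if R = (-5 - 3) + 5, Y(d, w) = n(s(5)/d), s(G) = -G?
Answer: 0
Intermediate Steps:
Y(d, w) = 0
R = -3 (R = -8 + 5 = -3)
(-131 + ((0 - 2)*R)*(3 - 3))*Y(7, 10) = (-131 + ((0 - 2)*(-3))*(3 - 3))*0 = (-131 - 2*(-3)*0)*0 = (-131 + 6*0)*0 = (-131 + 0)*0 = -131*0 = 0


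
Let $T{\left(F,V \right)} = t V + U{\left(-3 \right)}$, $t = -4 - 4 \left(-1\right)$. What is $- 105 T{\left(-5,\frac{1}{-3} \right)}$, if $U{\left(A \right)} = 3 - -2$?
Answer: $-525$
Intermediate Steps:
$t = 0$ ($t = -4 - -4 = -4 + 4 = 0$)
$U{\left(A \right)} = 5$ ($U{\left(A \right)} = 3 + 2 = 5$)
$T{\left(F,V \right)} = 5$ ($T{\left(F,V \right)} = 0 V + 5 = 0 + 5 = 5$)
$- 105 T{\left(-5,\frac{1}{-3} \right)} = \left(-105\right) 5 = -525$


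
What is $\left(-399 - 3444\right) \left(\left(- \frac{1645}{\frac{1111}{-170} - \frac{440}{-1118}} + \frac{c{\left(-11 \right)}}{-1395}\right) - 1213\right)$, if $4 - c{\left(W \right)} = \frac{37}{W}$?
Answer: $\frac{328595599771488}{90465595} \approx 3.6323 \cdot 10^{6}$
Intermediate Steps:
$c{\left(W \right)} = 4 - \frac{37}{W}$
$\left(-399 - 3444\right) \left(\left(- \frac{1645}{\frac{1111}{-170} - \frac{440}{-1118}} + \frac{c{\left(-11 \right)}}{-1395}\right) - 1213\right) = \left(-399 - 3444\right) \left(\left(- \frac{1645}{\frac{1111}{-170} - \frac{440}{-1118}} + \frac{4 - \frac{37}{-11}}{-1395}\right) - 1213\right) = - 3843 \left(\left(- \frac{1645}{1111 \left(- \frac{1}{170}\right) - - \frac{220}{559}} + \left(4 - - \frac{37}{11}\right) \left(- \frac{1}{1395}\right)\right) - 1213\right) = - 3843 \left(\left(- \frac{1645}{- \frac{1111}{170} + \frac{220}{559}} + \left(4 + \frac{37}{11}\right) \left(- \frac{1}{1395}\right)\right) - 1213\right) = - 3843 \left(\left(- \frac{1645}{- \frac{583649}{95030}} + \frac{81}{11} \left(- \frac{1}{1395}\right)\right) - 1213\right) = - 3843 \left(\left(\left(-1645\right) \left(- \frac{95030}{583649}\right) - \frac{9}{1705}\right) - 1213\right) = - 3843 \left(\left(\frac{156324350}{583649} - \frac{9}{1705}\right) - 1213\right) = - 3843 \left(\frac{24229796719}{90465595} - 1213\right) = \left(-3843\right) \left(- \frac{85504970016}{90465595}\right) = \frac{328595599771488}{90465595}$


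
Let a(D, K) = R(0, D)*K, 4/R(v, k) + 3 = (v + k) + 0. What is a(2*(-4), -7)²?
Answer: 784/121 ≈ 6.4793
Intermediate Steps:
R(v, k) = 4/(-3 + k + v) (R(v, k) = 4/(-3 + ((v + k) + 0)) = 4/(-3 + ((k + v) + 0)) = 4/(-3 + (k + v)) = 4/(-3 + k + v))
a(D, K) = 4*K/(-3 + D) (a(D, K) = (4/(-3 + D + 0))*K = (4/(-3 + D))*K = 4*K/(-3 + D))
a(2*(-4), -7)² = (4*(-7)/(-3 + 2*(-4)))² = (4*(-7)/(-3 - 8))² = (4*(-7)/(-11))² = (4*(-7)*(-1/11))² = (28/11)² = 784/121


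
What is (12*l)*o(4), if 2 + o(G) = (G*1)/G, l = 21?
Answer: -252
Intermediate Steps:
o(G) = -1 (o(G) = -2 + (G*1)/G = -2 + G/G = -2 + 1 = -1)
(12*l)*o(4) = (12*21)*(-1) = 252*(-1) = -252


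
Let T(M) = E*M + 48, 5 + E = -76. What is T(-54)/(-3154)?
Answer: -2211/1577 ≈ -1.4020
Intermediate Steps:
E = -81 (E = -5 - 76 = -81)
T(M) = 48 - 81*M (T(M) = -81*M + 48 = 48 - 81*M)
T(-54)/(-3154) = (48 - 81*(-54))/(-3154) = (48 + 4374)*(-1/3154) = 4422*(-1/3154) = -2211/1577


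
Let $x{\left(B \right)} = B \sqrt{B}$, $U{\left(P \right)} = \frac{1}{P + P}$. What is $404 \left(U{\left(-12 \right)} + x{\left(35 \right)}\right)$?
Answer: $- \frac{101}{6} + 14140 \sqrt{35} \approx 83637.0$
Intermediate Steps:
$U{\left(P \right)} = \frac{1}{2 P}$
$x{\left(B \right)} = B^{\frac{3}{2}}$
$404 \left(U{\left(-12 \right)} + x{\left(35 \right)}\right) = 404 \left(\frac{1}{2 \left(-12\right)} + 35^{\frac{3}{2}}\right) = 404 \left(\frac{1}{2} \left(- \frac{1}{12}\right) + 35 \sqrt{35}\right) = 404 \left(- \frac{1}{24} + 35 \sqrt{35}\right) = - \frac{101}{6} + 14140 \sqrt{35}$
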